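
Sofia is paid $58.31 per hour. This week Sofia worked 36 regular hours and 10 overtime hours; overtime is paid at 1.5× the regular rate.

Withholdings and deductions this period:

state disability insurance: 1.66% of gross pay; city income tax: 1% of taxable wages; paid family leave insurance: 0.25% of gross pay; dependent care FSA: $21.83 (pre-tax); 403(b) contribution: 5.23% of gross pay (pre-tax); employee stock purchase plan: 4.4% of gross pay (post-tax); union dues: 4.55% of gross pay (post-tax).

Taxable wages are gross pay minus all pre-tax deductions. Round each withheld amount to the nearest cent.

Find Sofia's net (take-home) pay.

$2445.53

Regular pay: 36 × $58.31 = $2099.16
Overtime pay: 10 × $58.31 × 1.5 = $874.65
Gross pay = $2099.16 + $874.65 = $2973.81
Dependent care FSA: $21.83
403(b) contribution: $2973.81 × 0.0523 = $155.53
Pre-tax total = $21.83 + $155.53 = $177.36
Taxable wages = $2973.81 − $177.36 = $2796.45
City income tax: $2796.45 × 0.01 = $27.96
Paid family leave insurance: $2973.81 × 0.0025 = $7.43
State disability insurance: $2973.81 × 0.0166 = $49.37
Union dues: $2973.81 × 0.0455 = $135.31
Employee stock purchase plan: $2973.81 × 0.044 = $130.85
Total deductions = $21.83 + $155.53 + $27.96 + $7.43 + $49.37 + $135.31 + $130.85 = $528.28
Net pay = $2973.81 − $528.28 = $2445.53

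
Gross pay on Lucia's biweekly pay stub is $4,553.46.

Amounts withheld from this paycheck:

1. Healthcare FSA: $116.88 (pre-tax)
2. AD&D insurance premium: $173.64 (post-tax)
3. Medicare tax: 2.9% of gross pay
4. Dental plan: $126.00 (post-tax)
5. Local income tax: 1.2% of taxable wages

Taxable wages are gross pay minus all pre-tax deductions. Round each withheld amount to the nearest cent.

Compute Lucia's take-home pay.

$3,951.65

Healthcare FSA: $116.88
Taxable wages = $4,553.46 − $116.88 = $4,436.58
Local income tax: $4,436.58 × 0.012 = $53.24
Medicare tax: $4,553.46 × 0.029 = $132.05
Dental plan: $126.00
AD&D insurance premium: $173.64
Total deductions = $116.88 + $53.24 + $132.05 + $126.00 + $173.64 = $601.81
Net pay = $4,553.46 − $601.81 = $3,951.65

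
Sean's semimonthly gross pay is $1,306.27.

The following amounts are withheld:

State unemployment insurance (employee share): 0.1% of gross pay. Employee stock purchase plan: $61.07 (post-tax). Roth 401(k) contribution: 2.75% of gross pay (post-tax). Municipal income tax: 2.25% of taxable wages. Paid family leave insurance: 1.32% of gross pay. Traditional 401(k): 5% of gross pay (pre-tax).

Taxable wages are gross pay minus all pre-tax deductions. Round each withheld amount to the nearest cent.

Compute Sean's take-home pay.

$1,097.50

Traditional 401(k): $1,306.27 × 0.05 = $65.31
Taxable wages = $1,306.27 − $65.31 = $1,240.96
Municipal income tax: $1,240.96 × 0.0225 = $27.92
State unemployment insurance (employee share): $1,306.27 × 0.001 = $1.31
Paid family leave insurance: $1,306.27 × 0.0132 = $17.24
Employee stock purchase plan: $61.07
Roth 401(k) contribution: $1,306.27 × 0.0275 = $35.92
Total deductions = $65.31 + $27.92 + $1.31 + $17.24 + $61.07 + $35.92 = $208.77
Net pay = $1,306.27 − $208.77 = $1,097.50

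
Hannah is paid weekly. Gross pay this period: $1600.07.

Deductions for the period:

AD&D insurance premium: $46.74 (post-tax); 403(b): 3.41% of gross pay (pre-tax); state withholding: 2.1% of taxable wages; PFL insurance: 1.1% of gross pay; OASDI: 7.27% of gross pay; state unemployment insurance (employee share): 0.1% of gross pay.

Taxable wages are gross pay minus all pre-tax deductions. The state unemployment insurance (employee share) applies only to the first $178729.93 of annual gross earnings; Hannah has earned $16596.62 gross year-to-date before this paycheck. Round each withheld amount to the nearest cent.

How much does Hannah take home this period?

$1330.78

403(b): $1600.07 × 0.0341 = $54.56
Taxable wages = $1600.07 − $54.56 = $1545.51
State withholding: $1545.51 × 0.021 = $32.46
PFL insurance: $1600.07 × 0.011 = $17.60
OASDI: $1600.07 × 0.0727 = $116.33
State unemployment insurance (employee share): cap not yet reached, full $1600.07 is subject → $1600.07 × 0.001 = $1.60
AD&D insurance premium: $46.74
Total deductions = $54.56 + $32.46 + $17.60 + $116.33 + $1.60 + $46.74 = $269.29
Net pay = $1600.07 − $269.29 = $1330.78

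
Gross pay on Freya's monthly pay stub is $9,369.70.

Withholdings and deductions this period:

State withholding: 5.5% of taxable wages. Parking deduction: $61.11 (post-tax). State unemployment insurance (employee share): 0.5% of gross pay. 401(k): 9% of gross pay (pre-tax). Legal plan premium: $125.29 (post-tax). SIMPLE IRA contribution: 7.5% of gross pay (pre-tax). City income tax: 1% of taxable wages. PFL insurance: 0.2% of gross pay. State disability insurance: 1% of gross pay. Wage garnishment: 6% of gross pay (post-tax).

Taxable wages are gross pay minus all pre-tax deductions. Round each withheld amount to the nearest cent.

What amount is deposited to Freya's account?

$6,407.29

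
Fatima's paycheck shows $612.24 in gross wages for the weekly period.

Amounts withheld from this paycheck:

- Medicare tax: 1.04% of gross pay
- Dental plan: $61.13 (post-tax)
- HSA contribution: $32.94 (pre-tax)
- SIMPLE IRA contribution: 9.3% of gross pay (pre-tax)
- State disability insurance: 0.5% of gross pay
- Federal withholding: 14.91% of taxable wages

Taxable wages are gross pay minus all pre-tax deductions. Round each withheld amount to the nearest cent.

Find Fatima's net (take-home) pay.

SIMPLE IRA contribution: $612.24 × 0.093 = $56.94
HSA contribution: $32.94
Pre-tax total = $56.94 + $32.94 = $89.88
Taxable wages = $612.24 − $89.88 = $522.36
Federal withholding: $522.36 × 0.1491 = $77.88
Medicare tax: $612.24 × 0.0104 = $6.37
State disability insurance: $612.24 × 0.005 = $3.06
Dental plan: $61.13
Total deductions = $56.94 + $32.94 + $77.88 + $6.37 + $3.06 + $61.13 = $238.32
Net pay = $612.24 − $238.32 = $373.92

$373.92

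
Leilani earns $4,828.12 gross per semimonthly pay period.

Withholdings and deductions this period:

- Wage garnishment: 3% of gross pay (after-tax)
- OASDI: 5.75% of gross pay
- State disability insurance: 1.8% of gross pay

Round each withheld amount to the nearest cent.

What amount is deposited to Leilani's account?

State disability insurance: $4,828.12 × 0.018 = $86.91
OASDI: $4,828.12 × 0.0575 = $277.62
Wage garnishment: $4,828.12 × 0.03 = $144.84
Total deductions = $86.91 + $277.62 + $144.84 = $509.37
Net pay = $4,828.12 − $509.37 = $4,318.75

$4,318.75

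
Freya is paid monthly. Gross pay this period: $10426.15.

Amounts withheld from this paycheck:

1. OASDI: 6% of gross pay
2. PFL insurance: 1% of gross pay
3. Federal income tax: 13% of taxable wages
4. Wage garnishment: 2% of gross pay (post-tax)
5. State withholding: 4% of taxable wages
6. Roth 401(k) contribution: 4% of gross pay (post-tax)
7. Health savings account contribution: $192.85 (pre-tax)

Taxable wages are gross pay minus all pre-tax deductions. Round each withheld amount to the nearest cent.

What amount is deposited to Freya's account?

Health savings account contribution: $192.85
Taxable wages = $10426.15 − $192.85 = $10233.30
Federal income tax: $10233.30 × 0.13 = $1330.33
State withholding: $10233.30 × 0.04 = $409.33
PFL insurance: $10426.15 × 0.01 = $104.26
OASDI: $10426.15 × 0.06 = $625.57
Roth 401(k) contribution: $10426.15 × 0.04 = $417.05
Wage garnishment: $10426.15 × 0.02 = $208.52
Total deductions = $192.85 + $1330.33 + $409.33 + $104.26 + $625.57 + $417.05 + $208.52 = $3287.91
Net pay = $10426.15 − $3287.91 = $7138.24

$7138.24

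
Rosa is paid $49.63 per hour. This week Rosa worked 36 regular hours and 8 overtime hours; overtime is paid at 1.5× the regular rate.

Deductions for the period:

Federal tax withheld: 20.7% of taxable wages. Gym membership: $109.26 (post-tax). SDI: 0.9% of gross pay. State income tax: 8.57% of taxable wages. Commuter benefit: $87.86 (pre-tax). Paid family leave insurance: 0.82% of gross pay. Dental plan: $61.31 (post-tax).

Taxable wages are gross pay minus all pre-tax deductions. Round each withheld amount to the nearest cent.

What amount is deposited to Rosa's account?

$1411.27

Regular pay: 36 × $49.63 = $1786.68
Overtime pay: 8 × $49.63 × 1.5 = $595.56
Gross pay = $1786.68 + $595.56 = $2382.24
Commuter benefit: $87.86
Taxable wages = $2382.24 − $87.86 = $2294.38
State income tax: $2294.38 × 0.0857 = $196.63
Federal tax withheld: $2294.38 × 0.207 = $474.94
SDI: $2382.24 × 0.009 = $21.44
Paid family leave insurance: $2382.24 × 0.0082 = $19.53
Dental plan: $61.31
Gym membership: $109.26
Total deductions = $87.86 + $196.63 + $474.94 + $21.44 + $19.53 + $61.31 + $109.26 = $970.97
Net pay = $2382.24 − $970.97 = $1411.27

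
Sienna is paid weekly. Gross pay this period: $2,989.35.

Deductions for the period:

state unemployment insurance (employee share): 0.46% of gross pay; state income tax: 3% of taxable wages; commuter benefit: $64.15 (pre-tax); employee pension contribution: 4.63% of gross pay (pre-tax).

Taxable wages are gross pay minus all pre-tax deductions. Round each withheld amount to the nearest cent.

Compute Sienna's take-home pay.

Employee pension contribution: $2,989.35 × 0.0463 = $138.41
Commuter benefit: $64.15
Pre-tax total = $138.41 + $64.15 = $202.56
Taxable wages = $2,989.35 − $202.56 = $2,786.79
State income tax: $2,786.79 × 0.03 = $83.60
State unemployment insurance (employee share): $2,989.35 × 0.0046 = $13.75
Total deductions = $138.41 + $64.15 + $83.60 + $13.75 = $299.91
Net pay = $2,989.35 − $299.91 = $2,689.44

$2,689.44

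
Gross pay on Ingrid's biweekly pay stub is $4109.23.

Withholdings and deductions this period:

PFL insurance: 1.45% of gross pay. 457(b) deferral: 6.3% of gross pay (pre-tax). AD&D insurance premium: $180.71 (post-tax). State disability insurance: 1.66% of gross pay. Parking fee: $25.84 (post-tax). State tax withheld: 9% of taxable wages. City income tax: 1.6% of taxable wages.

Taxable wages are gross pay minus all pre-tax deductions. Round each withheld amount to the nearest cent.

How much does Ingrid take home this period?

$3107.87

457(b) deferral: $4109.23 × 0.063 = $258.88
Taxable wages = $4109.23 − $258.88 = $3850.35
State tax withheld: $3850.35 × 0.09 = $346.53
City income tax: $3850.35 × 0.016 = $61.61
State disability insurance: $4109.23 × 0.0166 = $68.21
PFL insurance: $4109.23 × 0.0145 = $59.58
AD&D insurance premium: $180.71
Parking fee: $25.84
Total deductions = $258.88 + $346.53 + $61.61 + $68.21 + $59.58 + $180.71 + $25.84 = $1001.36
Net pay = $4109.23 − $1001.36 = $3107.87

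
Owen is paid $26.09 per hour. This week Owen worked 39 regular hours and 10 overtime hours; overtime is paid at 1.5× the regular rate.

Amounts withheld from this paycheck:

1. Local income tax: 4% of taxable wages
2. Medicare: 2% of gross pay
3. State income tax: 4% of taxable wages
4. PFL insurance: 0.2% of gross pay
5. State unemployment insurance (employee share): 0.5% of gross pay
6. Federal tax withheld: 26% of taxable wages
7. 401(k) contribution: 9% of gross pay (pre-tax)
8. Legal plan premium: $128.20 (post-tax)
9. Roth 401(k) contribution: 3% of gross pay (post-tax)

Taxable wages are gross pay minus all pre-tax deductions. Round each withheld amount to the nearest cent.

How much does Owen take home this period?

$637.65

Regular pay: 39 × $26.09 = $1,017.51
Overtime pay: 10 × $26.09 × 1.5 = $391.35
Gross pay = $1,017.51 + $391.35 = $1,408.86
401(k) contribution: $1,408.86 × 0.09 = $126.80
Taxable wages = $1,408.86 − $126.80 = $1,282.06
Local income tax: $1,282.06 × 0.04 = $51.28
State income tax: $1,282.06 × 0.04 = $51.28
Federal tax withheld: $1,282.06 × 0.26 = $333.34
PFL insurance: $1,408.86 × 0.002 = $2.82
State unemployment insurance (employee share): $1,408.86 × 0.005 = $7.04
Medicare: $1,408.86 × 0.02 = $28.18
Roth 401(k) contribution: $1,408.86 × 0.03 = $42.27
Legal plan premium: $128.20
Total deductions = $126.80 + $51.28 + $51.28 + $333.34 + $2.82 + $7.04 + $28.18 + $42.27 + $128.20 = $771.21
Net pay = $1,408.86 − $771.21 = $637.65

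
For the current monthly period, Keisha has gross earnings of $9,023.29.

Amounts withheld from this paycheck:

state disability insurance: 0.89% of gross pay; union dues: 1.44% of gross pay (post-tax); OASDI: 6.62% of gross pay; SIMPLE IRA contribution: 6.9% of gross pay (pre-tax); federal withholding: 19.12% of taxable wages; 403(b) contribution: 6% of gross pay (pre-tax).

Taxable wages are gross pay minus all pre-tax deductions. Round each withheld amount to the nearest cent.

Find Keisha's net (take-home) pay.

SIMPLE IRA contribution: $9,023.29 × 0.069 = $622.61
403(b) contribution: $9,023.29 × 0.06 = $541.40
Pre-tax total = $622.61 + $541.40 = $1,164.01
Taxable wages = $9,023.29 − $1,164.01 = $7,859.28
Federal withholding: $7,859.28 × 0.1912 = $1,502.69
State disability insurance: $9,023.29 × 0.0089 = $80.31
OASDI: $9,023.29 × 0.0662 = $597.34
Union dues: $9,023.29 × 0.0144 = $129.94
Total deductions = $622.61 + $541.40 + $1,502.69 + $80.31 + $597.34 + $129.94 = $3,474.29
Net pay = $9,023.29 − $3,474.29 = $5,549.00

$5,549.00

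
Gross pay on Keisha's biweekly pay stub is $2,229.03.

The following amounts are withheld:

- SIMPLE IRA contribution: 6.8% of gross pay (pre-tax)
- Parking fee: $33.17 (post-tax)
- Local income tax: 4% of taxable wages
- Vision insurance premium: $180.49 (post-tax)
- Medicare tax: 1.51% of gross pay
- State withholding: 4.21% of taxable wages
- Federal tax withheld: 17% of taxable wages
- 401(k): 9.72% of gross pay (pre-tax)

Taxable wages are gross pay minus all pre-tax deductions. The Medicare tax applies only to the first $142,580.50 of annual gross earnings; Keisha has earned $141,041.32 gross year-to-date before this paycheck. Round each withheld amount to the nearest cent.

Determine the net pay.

401(k): $2,229.03 × 0.0972 = $216.66
SIMPLE IRA contribution: $2,229.03 × 0.068 = $151.57
Pre-tax total = $216.66 + $151.57 = $368.23
Taxable wages = $2,229.03 − $368.23 = $1,860.80
Federal tax withheld: $1,860.80 × 0.17 = $316.34
Local income tax: $1,860.80 × 0.04 = $74.43
State withholding: $1,860.80 × 0.0421 = $78.34
Medicare tax: only $142,580.50 − $141,041.32 = $1,539.18 of this check is subject → $1,539.18 × 0.0151 = $23.24
Parking fee: $33.17
Vision insurance premium: $180.49
Total deductions = $216.66 + $151.57 + $316.34 + $74.43 + $78.34 + $23.24 + $33.17 + $180.49 = $1,074.24
Net pay = $2,229.03 − $1,074.24 = $1,154.79

$1,154.79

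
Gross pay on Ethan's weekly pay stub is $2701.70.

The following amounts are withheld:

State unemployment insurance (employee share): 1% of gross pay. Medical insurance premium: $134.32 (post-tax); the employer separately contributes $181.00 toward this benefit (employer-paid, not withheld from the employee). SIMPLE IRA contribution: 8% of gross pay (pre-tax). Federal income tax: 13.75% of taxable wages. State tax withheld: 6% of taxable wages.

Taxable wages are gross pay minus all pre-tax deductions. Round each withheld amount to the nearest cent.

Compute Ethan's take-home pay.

SIMPLE IRA contribution: $2701.70 × 0.08 = $216.14
Taxable wages = $2701.70 − $216.14 = $2485.56
State tax withheld: $2485.56 × 0.06 = $149.13
Federal income tax: $2485.56 × 0.1375 = $341.76
State unemployment insurance (employee share): $2701.70 × 0.01 = $27.02
Medical insurance premium: $134.32
(Employer's $181.00 toward medical insurance premium is not withheld from the employee.)
Total deductions = $216.14 + $149.13 + $341.76 + $27.02 + $134.32 = $868.37
Net pay = $2701.70 − $868.37 = $1833.33

$1833.33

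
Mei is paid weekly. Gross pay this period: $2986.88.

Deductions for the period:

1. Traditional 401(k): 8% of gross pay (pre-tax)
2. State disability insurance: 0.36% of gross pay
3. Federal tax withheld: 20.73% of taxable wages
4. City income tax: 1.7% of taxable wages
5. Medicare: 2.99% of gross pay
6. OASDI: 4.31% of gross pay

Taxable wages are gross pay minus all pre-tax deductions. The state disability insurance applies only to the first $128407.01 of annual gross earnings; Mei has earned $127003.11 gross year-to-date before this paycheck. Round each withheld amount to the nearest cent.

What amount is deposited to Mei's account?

Traditional 401(k): $2986.88 × 0.08 = $238.95
Taxable wages = $2986.88 − $238.95 = $2747.93
Federal tax withheld: $2747.93 × 0.2073 = $569.65
City income tax: $2747.93 × 0.017 = $46.71
State disability insurance: only $128407.01 − $127003.11 = $1403.90 of this check is subject → $1403.90 × 0.0036 = $5.05
Medicare: $2986.88 × 0.0299 = $89.31
OASDI: $2986.88 × 0.0431 = $128.73
Total deductions = $238.95 + $569.65 + $46.71 + $5.05 + $89.31 + $128.73 = $1078.40
Net pay = $2986.88 − $1078.40 = $1908.48

$1908.48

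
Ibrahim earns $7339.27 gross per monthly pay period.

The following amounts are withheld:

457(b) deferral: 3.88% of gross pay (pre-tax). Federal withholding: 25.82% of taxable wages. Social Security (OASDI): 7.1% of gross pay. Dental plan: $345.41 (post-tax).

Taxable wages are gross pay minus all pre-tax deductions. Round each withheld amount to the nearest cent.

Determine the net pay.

$4366.54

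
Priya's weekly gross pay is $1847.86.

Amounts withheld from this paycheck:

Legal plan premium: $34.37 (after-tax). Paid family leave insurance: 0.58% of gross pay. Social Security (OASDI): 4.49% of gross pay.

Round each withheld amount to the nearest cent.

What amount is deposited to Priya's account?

Social Security (OASDI): $1847.86 × 0.0449 = $82.97
Paid family leave insurance: $1847.86 × 0.0058 = $10.72
Legal plan premium: $34.37
Total deductions = $82.97 + $10.72 + $34.37 = $128.06
Net pay = $1847.86 − $128.06 = $1719.80

$1719.80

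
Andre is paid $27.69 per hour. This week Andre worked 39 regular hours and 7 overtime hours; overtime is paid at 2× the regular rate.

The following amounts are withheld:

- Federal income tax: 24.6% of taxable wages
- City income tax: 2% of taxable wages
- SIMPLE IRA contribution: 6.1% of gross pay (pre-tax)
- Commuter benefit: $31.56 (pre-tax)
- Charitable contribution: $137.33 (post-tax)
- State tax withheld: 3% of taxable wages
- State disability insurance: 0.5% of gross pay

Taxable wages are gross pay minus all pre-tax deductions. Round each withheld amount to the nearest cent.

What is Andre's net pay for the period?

Regular pay: 39 × $27.69 = $1,079.91
Overtime pay: 7 × $27.69 × 2 = $387.66
Gross pay = $1,079.91 + $387.66 = $1,467.57
SIMPLE IRA contribution: $1,467.57 × 0.061 = $89.52
Commuter benefit: $31.56
Pre-tax total = $89.52 + $31.56 = $121.08
Taxable wages = $1,467.57 − $121.08 = $1,346.49
Federal income tax: $1,346.49 × 0.246 = $331.24
State tax withheld: $1,346.49 × 0.03 = $40.39
City income tax: $1,346.49 × 0.02 = $26.93
State disability insurance: $1,467.57 × 0.005 = $7.34
Charitable contribution: $137.33
Total deductions = $89.52 + $31.56 + $331.24 + $40.39 + $26.93 + $7.34 + $137.33 = $664.31
Net pay = $1,467.57 − $664.31 = $803.26

$803.26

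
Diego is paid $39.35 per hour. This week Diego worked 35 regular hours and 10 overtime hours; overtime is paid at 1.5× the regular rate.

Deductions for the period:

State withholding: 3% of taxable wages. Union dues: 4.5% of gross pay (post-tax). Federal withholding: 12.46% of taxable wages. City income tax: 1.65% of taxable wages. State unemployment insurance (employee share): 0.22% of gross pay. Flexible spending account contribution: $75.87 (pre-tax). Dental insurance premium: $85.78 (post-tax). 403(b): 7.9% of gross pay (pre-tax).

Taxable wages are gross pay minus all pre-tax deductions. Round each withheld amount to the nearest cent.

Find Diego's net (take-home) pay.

Regular pay: 35 × $39.35 = $1,377.25
Overtime pay: 10 × $39.35 × 1.5 = $590.25
Gross pay = $1,377.25 + $590.25 = $1,967.50
Flexible spending account contribution: $75.87
403(b): $1,967.50 × 0.079 = $155.43
Pre-tax total = $75.87 + $155.43 = $231.30
Taxable wages = $1,967.50 − $231.30 = $1,736.20
State withholding: $1,736.20 × 0.03 = $52.09
Federal withholding: $1,736.20 × 0.1246 = $216.33
City income tax: $1,736.20 × 0.0165 = $28.65
State unemployment insurance (employee share): $1,967.50 × 0.0022 = $4.33
Union dues: $1,967.50 × 0.045 = $88.54
Dental insurance premium: $85.78
Total deductions = $75.87 + $155.43 + $52.09 + $216.33 + $28.65 + $4.33 + $88.54 + $85.78 = $707.02
Net pay = $1,967.50 − $707.02 = $1,260.48

$1,260.48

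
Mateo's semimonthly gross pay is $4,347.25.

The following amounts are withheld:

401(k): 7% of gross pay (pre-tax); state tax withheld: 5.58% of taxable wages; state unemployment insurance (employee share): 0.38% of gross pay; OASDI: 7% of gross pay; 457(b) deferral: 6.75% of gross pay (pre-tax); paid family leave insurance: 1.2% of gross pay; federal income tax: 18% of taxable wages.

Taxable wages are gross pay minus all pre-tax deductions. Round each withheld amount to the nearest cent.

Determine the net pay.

$2,492.37

401(k): $4,347.25 × 0.07 = $304.31
457(b) deferral: $4,347.25 × 0.0675 = $293.44
Pre-tax total = $304.31 + $293.44 = $597.75
Taxable wages = $4,347.25 − $597.75 = $3,749.50
State tax withheld: $3,749.50 × 0.0558 = $209.22
Federal income tax: $3,749.50 × 0.18 = $674.91
State unemployment insurance (employee share): $4,347.25 × 0.0038 = $16.52
OASDI: $4,347.25 × 0.07 = $304.31
Paid family leave insurance: $4,347.25 × 0.012 = $52.17
Total deductions = $304.31 + $293.44 + $209.22 + $674.91 + $16.52 + $304.31 + $52.17 = $1,854.88
Net pay = $4,347.25 − $1,854.88 = $2,492.37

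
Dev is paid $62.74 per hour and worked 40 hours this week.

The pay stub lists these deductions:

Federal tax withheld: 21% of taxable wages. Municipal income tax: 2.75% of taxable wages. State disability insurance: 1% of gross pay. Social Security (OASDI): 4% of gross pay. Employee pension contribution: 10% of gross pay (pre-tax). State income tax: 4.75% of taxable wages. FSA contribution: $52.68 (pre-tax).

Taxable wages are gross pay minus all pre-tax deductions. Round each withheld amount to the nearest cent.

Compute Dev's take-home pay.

$1,451.79

Gross pay: 40 × $62.74 = $2,509.60
FSA contribution: $52.68
Employee pension contribution: $2,509.60 × 0.1 = $250.96
Pre-tax total = $52.68 + $250.96 = $303.64
Taxable wages = $2,509.60 − $303.64 = $2,205.96
Municipal income tax: $2,205.96 × 0.0275 = $60.66
State income tax: $2,205.96 × 0.0475 = $104.78
Federal tax withheld: $2,205.96 × 0.21 = $463.25
State disability insurance: $2,509.60 × 0.01 = $25.10
Social Security (OASDI): $2,509.60 × 0.04 = $100.38
Total deductions = $52.68 + $250.96 + $60.66 + $104.78 + $463.25 + $25.10 + $100.38 = $1,057.81
Net pay = $2,509.60 − $1,057.81 = $1,451.79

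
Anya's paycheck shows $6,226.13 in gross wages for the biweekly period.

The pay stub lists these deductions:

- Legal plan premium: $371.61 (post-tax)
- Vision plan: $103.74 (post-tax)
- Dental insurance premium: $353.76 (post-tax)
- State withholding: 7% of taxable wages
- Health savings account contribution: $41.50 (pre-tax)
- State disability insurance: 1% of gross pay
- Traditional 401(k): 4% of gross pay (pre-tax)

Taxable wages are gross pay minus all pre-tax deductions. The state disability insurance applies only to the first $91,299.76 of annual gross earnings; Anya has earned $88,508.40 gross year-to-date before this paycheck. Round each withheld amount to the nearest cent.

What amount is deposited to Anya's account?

$4,663.07

Traditional 401(k): $6,226.13 × 0.04 = $249.05
Health savings account contribution: $41.50
Pre-tax total = $249.05 + $41.50 = $290.55
Taxable wages = $6,226.13 − $290.55 = $5,935.58
State withholding: $5,935.58 × 0.07 = $415.49
State disability insurance: only $91,299.76 − $88,508.40 = $2,791.36 of this check is subject → $2,791.36 × 0.01 = $27.91
Dental insurance premium: $353.76
Vision plan: $103.74
Legal plan premium: $371.61
Total deductions = $249.05 + $41.50 + $415.49 + $27.91 + $353.76 + $103.74 + $371.61 = $1,563.06
Net pay = $6,226.13 − $1,563.06 = $4,663.07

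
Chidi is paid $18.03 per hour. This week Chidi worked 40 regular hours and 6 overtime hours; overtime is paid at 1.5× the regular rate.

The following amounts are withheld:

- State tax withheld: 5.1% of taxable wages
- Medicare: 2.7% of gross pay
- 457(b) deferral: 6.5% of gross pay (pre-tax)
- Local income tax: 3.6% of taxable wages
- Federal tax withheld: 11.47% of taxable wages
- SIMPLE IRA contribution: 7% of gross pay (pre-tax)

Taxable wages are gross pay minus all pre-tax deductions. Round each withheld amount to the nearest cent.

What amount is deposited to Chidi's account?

$586.22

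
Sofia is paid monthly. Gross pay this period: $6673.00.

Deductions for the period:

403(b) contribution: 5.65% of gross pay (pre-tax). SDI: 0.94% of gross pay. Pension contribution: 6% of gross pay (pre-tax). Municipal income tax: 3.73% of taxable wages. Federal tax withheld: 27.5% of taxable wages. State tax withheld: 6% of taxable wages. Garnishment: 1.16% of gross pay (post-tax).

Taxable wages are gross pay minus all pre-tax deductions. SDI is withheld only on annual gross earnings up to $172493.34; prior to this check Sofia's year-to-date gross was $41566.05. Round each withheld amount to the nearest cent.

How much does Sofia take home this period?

$3560.52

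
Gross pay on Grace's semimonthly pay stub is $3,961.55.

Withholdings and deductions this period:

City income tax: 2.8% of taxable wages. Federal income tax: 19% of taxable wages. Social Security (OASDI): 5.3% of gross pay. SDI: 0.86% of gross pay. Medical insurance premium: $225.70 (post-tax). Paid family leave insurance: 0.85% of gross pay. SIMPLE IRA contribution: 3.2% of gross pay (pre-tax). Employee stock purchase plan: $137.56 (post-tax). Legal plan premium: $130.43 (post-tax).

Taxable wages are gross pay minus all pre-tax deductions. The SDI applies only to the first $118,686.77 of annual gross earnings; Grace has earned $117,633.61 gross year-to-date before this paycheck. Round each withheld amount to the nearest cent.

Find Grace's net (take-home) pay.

SIMPLE IRA contribution: $3,961.55 × 0.032 = $126.77
Taxable wages = $3,961.55 − $126.77 = $3,834.78
City income tax: $3,834.78 × 0.028 = $107.37
Federal income tax: $3,834.78 × 0.19 = $728.61
SDI: only $118,686.77 − $117,633.61 = $1,053.16 of this check is subject → $1,053.16 × 0.0086 = $9.06
Paid family leave insurance: $3,961.55 × 0.0085 = $33.67
Social Security (OASDI): $3,961.55 × 0.053 = $209.96
Medical insurance premium: $225.70
Employee stock purchase plan: $137.56
Legal plan premium: $130.43
Total deductions = $126.77 + $107.37 + $728.61 + $9.06 + $33.67 + $209.96 + $225.70 + $137.56 + $130.43 = $1,709.13
Net pay = $3,961.55 − $1,709.13 = $2,252.42

$2,252.42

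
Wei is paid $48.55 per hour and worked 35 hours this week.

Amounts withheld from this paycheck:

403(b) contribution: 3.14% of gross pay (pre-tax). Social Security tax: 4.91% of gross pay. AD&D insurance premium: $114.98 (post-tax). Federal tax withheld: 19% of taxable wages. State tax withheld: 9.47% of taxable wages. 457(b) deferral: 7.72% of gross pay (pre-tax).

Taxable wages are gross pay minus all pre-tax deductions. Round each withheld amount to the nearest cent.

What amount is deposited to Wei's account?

Gross pay: 35 × $48.55 = $1,699.25
457(b) deferral: $1,699.25 × 0.0772 = $131.18
403(b) contribution: $1,699.25 × 0.0314 = $53.36
Pre-tax total = $131.18 + $53.36 = $184.54
Taxable wages = $1,699.25 − $184.54 = $1,514.71
State tax withheld: $1,514.71 × 0.0947 = $143.44
Federal tax withheld: $1,514.71 × 0.19 = $287.79
Social Security tax: $1,699.25 × 0.0491 = $83.43
AD&D insurance premium: $114.98
Total deductions = $131.18 + $53.36 + $143.44 + $287.79 + $83.43 + $114.98 = $814.18
Net pay = $1,699.25 − $814.18 = $885.07

$885.07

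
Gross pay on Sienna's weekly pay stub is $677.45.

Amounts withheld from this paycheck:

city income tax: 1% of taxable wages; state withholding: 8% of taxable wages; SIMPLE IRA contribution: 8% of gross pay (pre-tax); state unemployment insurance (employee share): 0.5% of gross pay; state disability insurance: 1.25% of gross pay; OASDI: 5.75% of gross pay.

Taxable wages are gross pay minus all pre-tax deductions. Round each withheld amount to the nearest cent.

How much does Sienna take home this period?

SIMPLE IRA contribution: $677.45 × 0.08 = $54.20
Taxable wages = $677.45 − $54.20 = $623.25
City income tax: $623.25 × 0.01 = $6.23
State withholding: $623.25 × 0.08 = $49.86
OASDI: $677.45 × 0.0575 = $38.95
State disability insurance: $677.45 × 0.0125 = $8.47
State unemployment insurance (employee share): $677.45 × 0.005 = $3.39
Total deductions = $54.20 + $6.23 + $49.86 + $38.95 + $8.47 + $3.39 = $161.10
Net pay = $677.45 − $161.10 = $516.35

$516.35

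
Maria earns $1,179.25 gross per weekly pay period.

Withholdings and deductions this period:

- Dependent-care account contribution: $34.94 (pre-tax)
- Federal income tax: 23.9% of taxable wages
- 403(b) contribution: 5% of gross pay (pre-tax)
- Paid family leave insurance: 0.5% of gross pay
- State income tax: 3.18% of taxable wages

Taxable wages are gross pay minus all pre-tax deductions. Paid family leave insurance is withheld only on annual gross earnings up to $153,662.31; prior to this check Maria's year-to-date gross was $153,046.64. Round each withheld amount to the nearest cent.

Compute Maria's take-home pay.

$788.36

Dependent-care account contribution: $34.94
403(b) contribution: $1,179.25 × 0.05 = $58.96
Pre-tax total = $34.94 + $58.96 = $93.90
Taxable wages = $1,179.25 − $93.90 = $1,085.35
Federal income tax: $1,085.35 × 0.239 = $259.40
State income tax: $1,085.35 × 0.0318 = $34.51
Paid family leave insurance: only $153,662.31 − $153,046.64 = $615.67 of this check is subject → $615.67 × 0.005 = $3.08
Total deductions = $34.94 + $58.96 + $259.40 + $34.51 + $3.08 = $390.89
Net pay = $1,179.25 − $390.89 = $788.36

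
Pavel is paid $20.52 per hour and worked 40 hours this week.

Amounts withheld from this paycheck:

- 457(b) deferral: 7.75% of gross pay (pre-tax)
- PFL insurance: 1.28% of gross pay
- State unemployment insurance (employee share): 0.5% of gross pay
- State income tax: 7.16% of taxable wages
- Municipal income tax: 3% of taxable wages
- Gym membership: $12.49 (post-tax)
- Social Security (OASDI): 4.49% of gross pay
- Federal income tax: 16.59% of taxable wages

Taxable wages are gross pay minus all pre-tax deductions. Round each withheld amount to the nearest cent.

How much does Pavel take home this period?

$490.69

Gross pay: 40 × $20.52 = $820.80
457(b) deferral: $820.80 × 0.0775 = $63.61
Taxable wages = $820.80 − $63.61 = $757.19
State income tax: $757.19 × 0.0716 = $54.21
Federal income tax: $757.19 × 0.1659 = $125.62
Municipal income tax: $757.19 × 0.03 = $22.72
Social Security (OASDI): $820.80 × 0.0449 = $36.85
State unemployment insurance (employee share): $820.80 × 0.005 = $4.10
PFL insurance: $820.80 × 0.0128 = $10.51
Gym membership: $12.49
Total deductions = $63.61 + $54.21 + $125.62 + $22.72 + $36.85 + $4.10 + $10.51 + $12.49 = $330.11
Net pay = $820.80 − $330.11 = $490.69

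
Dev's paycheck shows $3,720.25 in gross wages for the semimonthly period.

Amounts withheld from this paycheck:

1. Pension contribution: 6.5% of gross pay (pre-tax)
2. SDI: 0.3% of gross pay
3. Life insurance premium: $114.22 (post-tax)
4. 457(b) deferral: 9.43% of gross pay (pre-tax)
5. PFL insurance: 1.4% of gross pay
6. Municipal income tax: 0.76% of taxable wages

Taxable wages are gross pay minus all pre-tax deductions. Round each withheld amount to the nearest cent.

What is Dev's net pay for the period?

457(b) deferral: $3,720.25 × 0.0943 = $350.82
Pension contribution: $3,720.25 × 0.065 = $241.82
Pre-tax total = $350.82 + $241.82 = $592.64
Taxable wages = $3,720.25 − $592.64 = $3,127.61
Municipal income tax: $3,127.61 × 0.0076 = $23.77
SDI: $3,720.25 × 0.003 = $11.16
PFL insurance: $3,720.25 × 0.014 = $52.08
Life insurance premium: $114.22
Total deductions = $350.82 + $241.82 + $23.77 + $11.16 + $52.08 + $114.22 = $793.87
Net pay = $3,720.25 − $793.87 = $2,926.38

$2,926.38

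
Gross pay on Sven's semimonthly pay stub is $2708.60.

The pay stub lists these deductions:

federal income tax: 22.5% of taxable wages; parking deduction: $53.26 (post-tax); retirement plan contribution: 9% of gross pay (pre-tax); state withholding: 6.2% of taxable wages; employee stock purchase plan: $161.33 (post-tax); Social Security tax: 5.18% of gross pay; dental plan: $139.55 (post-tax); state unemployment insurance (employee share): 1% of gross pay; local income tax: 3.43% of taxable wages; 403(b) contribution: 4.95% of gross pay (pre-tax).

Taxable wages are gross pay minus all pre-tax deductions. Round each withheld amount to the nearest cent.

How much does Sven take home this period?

$1060.34

403(b) contribution: $2708.60 × 0.0495 = $134.08
Retirement plan contribution: $2708.60 × 0.09 = $243.77
Pre-tax total = $134.08 + $243.77 = $377.85
Taxable wages = $2708.60 − $377.85 = $2330.75
Federal income tax: $2330.75 × 0.225 = $524.42
State withholding: $2330.75 × 0.062 = $144.51
Local income tax: $2330.75 × 0.0343 = $79.94
Social Security tax: $2708.60 × 0.0518 = $140.31
State unemployment insurance (employee share): $2708.60 × 0.01 = $27.09
Parking deduction: $53.26
Employee stock purchase plan: $161.33
Dental plan: $139.55
Total deductions = $134.08 + $243.77 + $524.42 + $144.51 + $79.94 + $140.31 + $27.09 + $53.26 + $161.33 + $139.55 = $1648.26
Net pay = $2708.60 − $1648.26 = $1060.34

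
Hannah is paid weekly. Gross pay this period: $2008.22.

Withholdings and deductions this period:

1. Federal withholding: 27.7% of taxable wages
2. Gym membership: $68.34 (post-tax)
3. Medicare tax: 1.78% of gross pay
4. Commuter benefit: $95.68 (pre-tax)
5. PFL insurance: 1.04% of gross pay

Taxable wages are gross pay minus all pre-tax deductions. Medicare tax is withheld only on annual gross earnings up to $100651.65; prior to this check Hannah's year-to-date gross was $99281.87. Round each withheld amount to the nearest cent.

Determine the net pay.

Commuter benefit: $95.68
Taxable wages = $2008.22 − $95.68 = $1912.54
Federal withholding: $1912.54 × 0.277 = $529.77
Medicare tax: only $100651.65 − $99281.87 = $1369.78 of this check is subject → $1369.78 × 0.0178 = $24.38
PFL insurance: $2008.22 × 0.0104 = $20.89
Gym membership: $68.34
Total deductions = $95.68 + $529.77 + $24.38 + $20.89 + $68.34 = $739.06
Net pay = $2008.22 − $739.06 = $1269.16

$1269.16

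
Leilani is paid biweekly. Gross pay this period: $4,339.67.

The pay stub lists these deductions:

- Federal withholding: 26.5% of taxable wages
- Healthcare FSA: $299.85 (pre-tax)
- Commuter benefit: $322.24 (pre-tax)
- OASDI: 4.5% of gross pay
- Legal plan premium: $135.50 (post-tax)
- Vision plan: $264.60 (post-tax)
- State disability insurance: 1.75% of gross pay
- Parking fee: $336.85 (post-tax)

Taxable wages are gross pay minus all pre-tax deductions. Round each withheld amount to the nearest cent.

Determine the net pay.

Healthcare FSA: $299.85
Commuter benefit: $322.24
Pre-tax total = $299.85 + $322.24 = $622.09
Taxable wages = $4,339.67 − $622.09 = $3,717.58
Federal withholding: $3,717.58 × 0.265 = $985.16
State disability insurance: $4,339.67 × 0.0175 = $75.94
OASDI: $4,339.67 × 0.045 = $195.29
Legal plan premium: $135.50
Parking fee: $336.85
Vision plan: $264.60
Total deductions = $299.85 + $322.24 + $985.16 + $75.94 + $195.29 + $135.50 + $336.85 + $264.60 = $2,615.43
Net pay = $4,339.67 − $2,615.43 = $1,724.24

$1,724.24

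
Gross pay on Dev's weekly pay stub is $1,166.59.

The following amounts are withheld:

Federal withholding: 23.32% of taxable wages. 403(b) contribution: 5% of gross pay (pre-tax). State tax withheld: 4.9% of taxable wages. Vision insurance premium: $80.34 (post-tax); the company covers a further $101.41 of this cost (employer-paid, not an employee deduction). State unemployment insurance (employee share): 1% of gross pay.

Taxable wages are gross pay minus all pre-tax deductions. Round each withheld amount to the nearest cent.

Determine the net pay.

$703.50

403(b) contribution: $1,166.59 × 0.05 = $58.33
Taxable wages = $1,166.59 − $58.33 = $1,108.26
State tax withheld: $1,108.26 × 0.049 = $54.30
Federal withholding: $1,108.26 × 0.2332 = $258.45
State unemployment insurance (employee share): $1,166.59 × 0.01 = $11.67
Vision insurance premium: $80.34
(Employer's $101.41 toward vision insurance premium is not withheld from the employee.)
Total deductions = $58.33 + $54.30 + $258.45 + $11.67 + $80.34 = $463.09
Net pay = $1,166.59 − $463.09 = $703.50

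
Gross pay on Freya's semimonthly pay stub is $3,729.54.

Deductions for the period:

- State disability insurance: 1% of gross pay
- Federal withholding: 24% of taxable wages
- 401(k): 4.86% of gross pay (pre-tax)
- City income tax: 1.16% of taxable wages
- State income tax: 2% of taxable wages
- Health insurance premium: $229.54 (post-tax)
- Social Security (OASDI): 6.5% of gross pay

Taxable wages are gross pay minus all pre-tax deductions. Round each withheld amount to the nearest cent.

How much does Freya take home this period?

401(k): $3,729.54 × 0.0486 = $181.26
Taxable wages = $3,729.54 − $181.26 = $3,548.28
Federal withholding: $3,548.28 × 0.24 = $851.59
State income tax: $3,548.28 × 0.02 = $70.97
City income tax: $3,548.28 × 0.0116 = $41.16
Social Security (OASDI): $3,729.54 × 0.065 = $242.42
State disability insurance: $3,729.54 × 0.01 = $37.30
Health insurance premium: $229.54
Total deductions = $181.26 + $851.59 + $70.97 + $41.16 + $242.42 + $37.30 + $229.54 = $1,654.24
Net pay = $3,729.54 − $1,654.24 = $2,075.30

$2,075.30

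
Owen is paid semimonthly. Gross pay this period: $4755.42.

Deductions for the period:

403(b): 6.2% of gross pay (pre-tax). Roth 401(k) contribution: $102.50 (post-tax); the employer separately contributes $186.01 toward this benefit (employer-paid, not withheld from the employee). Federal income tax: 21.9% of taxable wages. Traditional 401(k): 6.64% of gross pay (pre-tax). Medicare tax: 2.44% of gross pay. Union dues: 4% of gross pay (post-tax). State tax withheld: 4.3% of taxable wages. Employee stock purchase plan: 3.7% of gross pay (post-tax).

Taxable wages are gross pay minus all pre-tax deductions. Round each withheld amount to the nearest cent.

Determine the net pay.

Traditional 401(k): $4755.42 × 0.0664 = $315.76
403(b): $4755.42 × 0.062 = $294.84
Pre-tax total = $315.76 + $294.84 = $610.60
Taxable wages = $4755.42 − $610.60 = $4144.82
Federal income tax: $4144.82 × 0.219 = $907.72
State tax withheld: $4144.82 × 0.043 = $178.23
Medicare tax: $4755.42 × 0.0244 = $116.03
Employee stock purchase plan: $4755.42 × 0.037 = $175.95
Union dues: $4755.42 × 0.04 = $190.22
Roth 401(k) contribution: $102.50
(Employer's $186.01 toward Roth 401(k) contribution is not withheld from the employee.)
Total deductions = $315.76 + $294.84 + $907.72 + $178.23 + $116.03 + $175.95 + $190.22 + $102.50 = $2281.25
Net pay = $4755.42 − $2281.25 = $2474.17

$2474.17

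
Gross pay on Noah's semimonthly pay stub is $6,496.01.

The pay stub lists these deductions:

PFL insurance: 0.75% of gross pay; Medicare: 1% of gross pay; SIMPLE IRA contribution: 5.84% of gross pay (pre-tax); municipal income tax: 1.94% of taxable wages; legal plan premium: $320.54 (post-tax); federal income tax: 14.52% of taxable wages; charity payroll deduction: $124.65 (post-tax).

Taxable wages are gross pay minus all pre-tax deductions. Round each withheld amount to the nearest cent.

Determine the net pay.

SIMPLE IRA contribution: $6,496.01 × 0.0584 = $379.37
Taxable wages = $6,496.01 − $379.37 = $6,116.64
Federal income tax: $6,116.64 × 0.1452 = $888.14
Municipal income tax: $6,116.64 × 0.0194 = $118.66
PFL insurance: $6,496.01 × 0.0075 = $48.72
Medicare: $6,496.01 × 0.01 = $64.96
Legal plan premium: $320.54
Charity payroll deduction: $124.65
Total deductions = $379.37 + $888.14 + $118.66 + $48.72 + $64.96 + $320.54 + $124.65 = $1,945.04
Net pay = $6,496.01 − $1,945.04 = $4,550.97

$4,550.97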